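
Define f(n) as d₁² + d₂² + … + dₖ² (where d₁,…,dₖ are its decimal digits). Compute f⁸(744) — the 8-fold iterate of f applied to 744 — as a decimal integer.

42

744 → 7² + 4² + 4² = 49 + 16 + 16 = 81
81 → 8² + 1² = 64 + 1 = 65
65 → 6² + 5² = 36 + 25 = 61
61 → 6² + 1² = 36 + 1 = 37
37 → 3² + 7² = 9 + 49 = 58
58 → 5² + 8² = 25 + 64 = 89
89 → 8² + 9² = 64 + 81 = 145
145 → 1² + 4² + 5² = 1 + 16 + 25 = 42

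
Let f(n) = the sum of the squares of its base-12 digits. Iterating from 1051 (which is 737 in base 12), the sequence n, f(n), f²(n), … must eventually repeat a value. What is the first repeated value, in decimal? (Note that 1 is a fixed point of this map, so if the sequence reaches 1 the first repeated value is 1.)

125

1051 = (7,3,7)_12 → 107
107 = (8,11)_12 → 185
185 = (1,3,5)_12 → 35
35 = (2,11)_12 → 125
125 = (10,5)_12 → 125  — 125 already appeared earlier.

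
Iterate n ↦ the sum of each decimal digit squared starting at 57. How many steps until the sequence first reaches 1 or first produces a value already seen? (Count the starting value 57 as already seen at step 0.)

57 → 5² + 7² = 25 + 49 = 74
74 → 7² + 4² = 49 + 16 = 65
65 → 6² + 5² = 36 + 25 = 61
61 → 6² + 1² = 36 + 1 = 37
37 → 3² + 7² = 9 + 49 = 58
58 → 5² + 8² = 25 + 64 = 89
89 → 8² + 9² = 64 + 81 = 145
145 → 1² + 4² + 5² = 1 + 16 + 25 = 42
42 → 4² + 2² = 16 + 4 = 20
20 → 2² + 0² = 4 + 0 = 4
4 → 4² = 16
16 → 1² + 6² = 1 + 36 = 37  — 37 repeats.
That took 12 steps.

12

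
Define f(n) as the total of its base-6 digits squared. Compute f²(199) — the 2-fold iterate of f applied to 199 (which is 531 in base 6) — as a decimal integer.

50

199 = (5,3,1)_6 → 5² + 3² + 1² = 25 + 9 + 1 = 35
35 = (5,5)_6 → 5² + 5² = 25 + 25 = 50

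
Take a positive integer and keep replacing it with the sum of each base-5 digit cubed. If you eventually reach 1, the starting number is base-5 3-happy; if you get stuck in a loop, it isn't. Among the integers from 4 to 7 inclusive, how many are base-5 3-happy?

1

4: 4 → 64 → 80 → 28 → 28  (repeats 28)
5: 5 → 1  (reaches 1)
6: 6 → 2 → 8 → 28 → 28  (repeats 28)
7: 7 → 9 → 65 → 35 → 9  (repeats 9)
base-5 3-happy: 5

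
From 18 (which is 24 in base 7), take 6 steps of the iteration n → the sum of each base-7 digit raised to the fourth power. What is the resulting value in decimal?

18 = (2,4)_7 → 2⁴ + 4⁴ = 16 + 256 = 272
272 = (5,3,6)_7 → 5⁴ + 3⁴ + 6⁴ = 625 + 81 + 1296 = 2002
2002 = (5,5,6,0)_7 → 5⁴ + 5⁴ + 6⁴ + 0⁴ = 625 + 625 + 1296 + 0 = 2546
2546 = (1,0,2,6,5)_7 → 1⁴ + 0⁴ + 2⁴ + 6⁴ + 5⁴ = 1 + 0 + 16 + 1296 + 625 = 1938
1938 = (5,4,3,6)_7 → 5⁴ + 4⁴ + 3⁴ + 6⁴ = 625 + 256 + 81 + 1296 = 2258
2258 = (6,4,0,4)_7 → 6⁴ + 4⁴ + 0⁴ + 4⁴ = 1296 + 256 + 0 + 256 = 1808

1808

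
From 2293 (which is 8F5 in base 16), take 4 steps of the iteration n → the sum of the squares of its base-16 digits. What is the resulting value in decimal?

260

2293 = (8,15,5)_16 → 8² + 15² + 5² = 64 + 225 + 25 = 314
314 = (1,3,10)_16 → 1² + 3² + 10² = 1 + 9 + 100 = 110
110 = (6,14)_16 → 6² + 14² = 36 + 196 = 232
232 = (14,8)_16 → 14² + 8² = 196 + 64 = 260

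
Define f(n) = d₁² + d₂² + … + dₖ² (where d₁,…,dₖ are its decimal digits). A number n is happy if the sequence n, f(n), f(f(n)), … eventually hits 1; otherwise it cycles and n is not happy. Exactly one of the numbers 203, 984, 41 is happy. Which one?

203

203: 203 → 13 → 10 → 1  — reaches 1 (happy)
984: 984 → 161 → 38 → 73 → 58 → 89 → 145 → 42 → 20 → 4 → 16 → 37 → 58  — repeats 58 (not happy)
41: 41 → 17 → 50 → 25 → 29 → 85 → 89 → 145 → 42 → 20 → 4 → 16 → 37 → 58 → 89  — repeats 89 (not happy)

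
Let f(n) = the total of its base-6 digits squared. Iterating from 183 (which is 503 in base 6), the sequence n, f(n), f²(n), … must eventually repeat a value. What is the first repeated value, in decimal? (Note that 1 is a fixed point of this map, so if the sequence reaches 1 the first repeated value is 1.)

183 = (5,0,3)_6 → 5² + 0² + 3² = 25 + 0 + 9 = 34
34 = (5,4)_6 → 5² + 4² = 25 + 16 = 41
41 = (1,0,5)_6 → 1² + 0² + 5² = 1 + 0 + 25 = 26
26 = (4,2)_6 → 4² + 2² = 16 + 4 = 20
20 = (3,2)_6 → 3² + 2² = 9 + 4 = 13
13 = (2,1)_6 → 2² + 1² = 4 + 1 = 5
5 = (5)_6 → 5² = 25
25 = (4,1)_6 → 4² + 1² = 16 + 1 = 17
17 = (2,5)_6 → 2² + 5² = 4 + 25 = 29
29 = (4,5)_6 → 4² + 5² = 16 + 25 = 41  — 41 already appeared earlier.

41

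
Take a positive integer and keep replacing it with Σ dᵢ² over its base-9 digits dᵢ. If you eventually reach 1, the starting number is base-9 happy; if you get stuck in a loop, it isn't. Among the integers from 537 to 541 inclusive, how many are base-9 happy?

1

537: 537 → 97 → 51 → 61 → 85 → 17 → 65 → 53 → 89 → 65  — not base-9 happy
538: 538 → 110 → 14 → 26 → 68 → 74 → 68  — not base-9 happy
539: 539 → 125 → 81 → 1  — base-9 happy
540: 540 → 72 → 64 → 50 → 50  — not base-9 happy
541: 541 → 73 → 65 → 53 → 89 → 65  — not base-9 happy
base-9 happy: 539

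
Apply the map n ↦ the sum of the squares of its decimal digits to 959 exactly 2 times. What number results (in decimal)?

114

959 → 9² + 5² + 9² = 187
187 → 1² + 8² + 7² = 114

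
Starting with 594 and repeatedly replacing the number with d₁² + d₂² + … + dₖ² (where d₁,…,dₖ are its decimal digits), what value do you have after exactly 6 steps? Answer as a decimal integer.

594 → 5² + 9² + 4² = 25 + 81 + 16 = 122
122 → 1² + 2² + 2² = 1 + 4 + 4 = 9
9 → 9² = 81
81 → 8² + 1² = 64 + 1 = 65
65 → 6² + 5² = 36 + 25 = 61
61 → 6² + 1² = 36 + 1 = 37

37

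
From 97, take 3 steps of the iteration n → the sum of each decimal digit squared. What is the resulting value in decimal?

1

97 → 9² + 7² = 81 + 49 = 130
130 → 1² + 3² + 0² = 1 + 9 + 0 = 10
10 → 1² + 0² = 1 + 0 = 1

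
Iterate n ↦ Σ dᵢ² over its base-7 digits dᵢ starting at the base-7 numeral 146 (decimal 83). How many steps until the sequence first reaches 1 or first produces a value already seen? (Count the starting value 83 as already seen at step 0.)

83 = (1,4,6)_7 → 1² + 4² + 6² = 53
53 = (1,0,4)_7 → 1² + 0² + 4² = 17
17 = (2,3)_7 → 2² + 3² = 13
13 = (1,6)_7 → 1² + 6² = 37
37 = (5,2)_7 → 5² + 2² = 29
29 = (4,1)_7 → 4² + 1² = 17  — 17 repeats.
That took 6 steps.

6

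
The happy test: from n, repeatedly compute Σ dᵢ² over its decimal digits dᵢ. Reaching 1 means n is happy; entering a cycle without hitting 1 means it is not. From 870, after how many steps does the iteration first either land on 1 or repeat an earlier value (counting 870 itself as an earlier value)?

870 → 8² + 7² + 0² = 113
113 → 1² + 1² + 3² = 11
11 → 1² + 1² = 2
2 → 2² = 4
4 → 4² = 16
16 → 1² + 6² = 37
37 → 3² + 7² = 58
58 → 5² + 8² = 89
89 → 8² + 9² = 145
145 → 1² + 4² + 5² = 42
42 → 4² + 2² = 20
20 → 2² + 0² = 4  — 4 repeats.
That took 12 steps.

12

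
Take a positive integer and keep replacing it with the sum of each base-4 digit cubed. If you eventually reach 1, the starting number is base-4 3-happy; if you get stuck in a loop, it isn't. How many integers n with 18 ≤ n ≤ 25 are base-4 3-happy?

18: 18 → 9 → 9  — not base-4 3-happy
19: 19 → 28 → 28  — not base-4 3-happy
20: 20 → 2 → 8 → 8  — not base-4 3-happy
21: 21 → 3 → 27 → 36 → 9 → 9  — not base-4 3-happy
22: 22 → 10 → 16 → 1  — base-4 3-happy
23: 23 → 29 → 29  — not base-4 3-happy
24: 24 → 9 → 9  — not base-4 3-happy
25: 25 → 10 → 16 → 1  — base-4 3-happy
base-4 3-happy: 22, 25

2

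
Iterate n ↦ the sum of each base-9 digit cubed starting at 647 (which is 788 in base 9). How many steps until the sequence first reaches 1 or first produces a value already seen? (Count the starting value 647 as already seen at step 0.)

14

647 = (7,8,8)_9 → 1367
1367 = (1,7,7,8)_9 → 1199
1199 = (1,5,7,2)_9 → 477
477 = (5,8,0)_9 → 637
637 = (7,7,7)_9 → 1029
1029 = (1,3,6,3)_9 → 271
271 = (3,3,1)_9 → 55
55 = (6,1)_9 → 217
217 = (2,6,1)_9 → 225
225 = (2,7,0)_9 → 351
351 = (4,3,0)_9 → 91
91 = (1,1,1)_9 → 3
3 = (3)_9 → 27
27 = (3,0)_9 → 27  — 27 repeats.
That took 14 steps.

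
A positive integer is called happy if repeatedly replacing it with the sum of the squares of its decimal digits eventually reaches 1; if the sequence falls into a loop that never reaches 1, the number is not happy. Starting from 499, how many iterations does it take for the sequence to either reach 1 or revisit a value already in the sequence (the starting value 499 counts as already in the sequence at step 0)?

14

499 → 4² + 9² + 9² = 178
178 → 1² + 7² + 8² = 114
114 → 1² + 1² + 4² = 18
18 → 1² + 8² = 65
65 → 6² + 5² = 61
61 → 6² + 1² = 37
37 → 3² + 7² = 58
58 → 5² + 8² = 89
89 → 8² + 9² = 145
145 → 1² + 4² + 5² = 42
42 → 4² + 2² = 20
20 → 2² + 0² = 4
4 → 4² = 16
16 → 1² + 6² = 37  — 37 repeats.
That took 14 steps.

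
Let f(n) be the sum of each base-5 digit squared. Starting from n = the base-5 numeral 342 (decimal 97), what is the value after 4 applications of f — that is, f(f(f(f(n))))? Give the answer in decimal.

97 = (3,4,2)_5 → 3² + 4² + 2² = 9 + 16 + 4 = 29
29 = (1,0,4)_5 → 1² + 0² + 4² = 1 + 0 + 16 = 17
17 = (3,2)_5 → 3² + 2² = 9 + 4 = 13
13 = (2,3)_5 → 2² + 3² = 4 + 9 = 13

13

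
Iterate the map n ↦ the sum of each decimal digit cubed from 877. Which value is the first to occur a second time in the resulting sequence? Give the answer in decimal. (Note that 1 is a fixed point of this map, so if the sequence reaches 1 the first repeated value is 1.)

877 → 8³ + 7³ + 7³ = 512 + 343 + 343 = 1198
1198 → 1³ + 1³ + 9³ + 8³ = 1 + 1 + 729 + 512 = 1243
1243 → 1³ + 2³ + 4³ + 3³ = 1 + 8 + 64 + 27 = 100
100 → 1³ + 0³ + 0³ = 1 + 0 + 0 = 1  — reached the fixed point 1.
1 → 1, so 1 is the first repeated value.

1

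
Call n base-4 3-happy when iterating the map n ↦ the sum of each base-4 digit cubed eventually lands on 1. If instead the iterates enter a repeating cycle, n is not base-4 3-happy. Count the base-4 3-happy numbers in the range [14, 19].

14: 14 → 35 → 35  — not base-4 3-happy
15: 15 → 54 → 36 → 9 → 9  — not base-4 3-happy
16: 16 → 1  — base-4 3-happy
17: 17 → 2 → 8 → 8  — not base-4 3-happy
18: 18 → 9 → 9  — not base-4 3-happy
19: 19 → 28 → 28  — not base-4 3-happy
base-4 3-happy: 16

1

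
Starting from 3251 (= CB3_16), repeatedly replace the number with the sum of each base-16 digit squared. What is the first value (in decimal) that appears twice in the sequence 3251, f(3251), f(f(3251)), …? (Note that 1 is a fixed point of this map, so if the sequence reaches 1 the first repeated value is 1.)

3251 = (12,11,3)_16 → 12² + 11² + 3² = 274
274 = (1,1,2)_16 → 1² + 1² + 2² = 6
6 = (6)_16 → 6² = 36
36 = (2,4)_16 → 2² + 4² = 20
20 = (1,4)_16 → 1² + 4² = 17
17 = (1,1)_16 → 1² + 1² = 2
2 = (2)_16 → 2² = 4
4 = (4)_16 → 4² = 16
16 = (1,0)_16 → 1² + 0² = 1  — reached the fixed point 1.
1 → 1, so 1 is the first repeated value.

1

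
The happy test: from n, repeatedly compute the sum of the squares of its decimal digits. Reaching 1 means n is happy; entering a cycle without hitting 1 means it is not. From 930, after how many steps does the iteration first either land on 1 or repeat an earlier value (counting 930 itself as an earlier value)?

13

930 → 90
90 → 81
81 → 65
65 → 61
61 → 37
37 → 58
58 → 89
89 → 145
145 → 42
42 → 20
20 → 4
4 → 16
16 → 37  — 37 repeats.
That took 13 steps.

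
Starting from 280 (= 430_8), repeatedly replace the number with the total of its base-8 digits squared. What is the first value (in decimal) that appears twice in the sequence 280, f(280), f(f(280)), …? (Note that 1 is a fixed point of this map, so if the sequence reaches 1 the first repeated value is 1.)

280 = (4,3,0)_8 → 4² + 3² + 0² = 16 + 9 + 0 = 25
25 = (3,1)_8 → 3² + 1² = 9 + 1 = 10
10 = (1,2)_8 → 1² + 2² = 1 + 4 = 5
5 = (5)_8 → 5² = 25  — 25 already appeared earlier.

25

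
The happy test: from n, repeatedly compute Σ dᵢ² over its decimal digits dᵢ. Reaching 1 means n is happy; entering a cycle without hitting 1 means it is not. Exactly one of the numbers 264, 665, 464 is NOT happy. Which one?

264: 264 → 56 → 61 → 37 → 58 → 89 → 145 → 42 → 20 → 4 → 16 → 37  — repeats 37 (not happy)
665: 665 → 97 → 130 → 10 → 1  — reaches 1 (happy)
464: 464 → 68 → 100 → 1  — reaches 1 (happy)

264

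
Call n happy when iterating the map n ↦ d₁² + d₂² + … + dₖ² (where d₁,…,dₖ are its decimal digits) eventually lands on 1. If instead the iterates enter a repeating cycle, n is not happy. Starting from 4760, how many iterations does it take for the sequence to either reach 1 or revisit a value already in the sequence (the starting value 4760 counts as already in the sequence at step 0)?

4760 → 4² + 7² + 6² + 0² = 16 + 49 + 36 + 0 = 101
101 → 1² + 0² + 1² = 1 + 0 + 1 = 2
2 → 2² = 4
4 → 4² = 16
16 → 1² + 6² = 1 + 36 = 37
37 → 3² + 7² = 9 + 49 = 58
58 → 5² + 8² = 25 + 64 = 89
89 → 8² + 9² = 64 + 81 = 145
145 → 1² + 4² + 5² = 1 + 16 + 25 = 42
42 → 4² + 2² = 16 + 4 = 20
20 → 2² + 0² = 4 + 0 = 4  — 4 repeats.
That took 11 steps.

11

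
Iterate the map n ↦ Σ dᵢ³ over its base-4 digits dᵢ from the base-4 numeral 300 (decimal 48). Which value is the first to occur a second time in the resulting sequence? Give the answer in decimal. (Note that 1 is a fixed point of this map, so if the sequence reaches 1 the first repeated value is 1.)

9

48 = (3,0,0)_4 → 3³ + 0³ + 0³ = 27 + 0 + 0 = 27
27 = (1,2,3)_4 → 1³ + 2³ + 3³ = 1 + 8 + 27 = 36
36 = (2,1,0)_4 → 2³ + 1³ + 0³ = 8 + 1 + 0 = 9
9 = (2,1)_4 → 2³ + 1³ = 8 + 1 = 9  — 9 already appeared earlier.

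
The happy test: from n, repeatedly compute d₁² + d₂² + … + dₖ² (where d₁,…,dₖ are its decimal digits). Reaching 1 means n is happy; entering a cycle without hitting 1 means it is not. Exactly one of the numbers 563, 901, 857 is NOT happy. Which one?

857

563: 563 → 70 → 49 → 97 → 130 → 10 → 1  — reaches 1 (happy)
901: 901 → 82 → 68 → 100 → 1  — reaches 1 (happy)
857: 857 → 138 → 74 → 65 → 61 → 37 → 58 → 89 → 145 → 42 → 20 → 4 → 16 → 37  — repeats 37 (not happy)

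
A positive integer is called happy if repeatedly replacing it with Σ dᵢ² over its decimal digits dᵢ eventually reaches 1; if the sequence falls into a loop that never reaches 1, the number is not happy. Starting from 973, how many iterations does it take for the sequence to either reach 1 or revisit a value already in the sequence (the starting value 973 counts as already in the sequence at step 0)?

6

973 → 139
139 → 91
91 → 82
82 → 68
68 → 100
100 → 1  — reached 1.
That took 6 steps.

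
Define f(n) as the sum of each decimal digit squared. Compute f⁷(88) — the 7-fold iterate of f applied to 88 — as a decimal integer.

88 → 8² + 8² = 128
128 → 1² + 2² + 8² = 69
69 → 6² + 9² = 117
117 → 1² + 1² + 7² = 51
51 → 5² + 1² = 26
26 → 2² + 6² = 40
40 → 4² + 0² = 16

16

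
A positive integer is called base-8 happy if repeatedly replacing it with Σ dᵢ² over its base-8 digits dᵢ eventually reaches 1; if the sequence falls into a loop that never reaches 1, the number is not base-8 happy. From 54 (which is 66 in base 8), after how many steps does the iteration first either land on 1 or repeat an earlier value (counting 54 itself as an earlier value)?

54 = (6,6)_8 → 6² + 6² = 36 + 36 = 72
72 = (1,1,0)_8 → 1² + 1² + 0² = 1 + 1 + 0 = 2
2 = (2)_8 → 2² = 4
4 = (4)_8 → 4² = 16
16 = (2,0)_8 → 2² + 0² = 4 + 0 = 4  — 4 repeats.
That took 5 steps.

5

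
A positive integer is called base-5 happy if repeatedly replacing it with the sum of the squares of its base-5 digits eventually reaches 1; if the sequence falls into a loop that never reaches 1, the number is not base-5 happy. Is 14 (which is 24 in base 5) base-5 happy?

not base-5 happy

14 = (2,4)_5 → 2² + 4² = 4 + 16 = 20
20 = (4,0)_5 → 4² + 0² = 16 + 0 = 16
16 = (3,1)_5 → 3² + 1² = 9 + 1 = 10
10 = (2,0)_5 → 2² + 0² = 4 + 0 = 4
4 = (4)_5 → 4² = 16  — 16 already seen; the sequence cycles without reaching 1.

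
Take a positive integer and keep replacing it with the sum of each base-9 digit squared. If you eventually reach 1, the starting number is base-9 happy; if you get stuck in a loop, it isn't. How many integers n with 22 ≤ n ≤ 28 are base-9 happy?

1

22: 22 → 20 → 8 → 64 → 50 → 50  — not base-9 happy
23: 23 → 29 → 13 → 17 → 65 → 53 → 89 → 65  — not base-9 happy
24: 24 → 40 → 32 → 34 → 58 → 52 → 74 → 68 → 74  — not base-9 happy
25: 25 → 53 → 89 → 65 → 53  — not base-9 happy
26: 26 → 68 → 74 → 68  — not base-9 happy
27: 27 → 9 → 1  — base-9 happy
28: 28 → 10 → 2 → 4 → 16 → 50 → 50  — not base-9 happy
base-9 happy: 27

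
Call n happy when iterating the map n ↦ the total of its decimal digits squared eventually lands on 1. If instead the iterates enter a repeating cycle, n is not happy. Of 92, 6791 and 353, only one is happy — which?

92: 92 → 85 → 89 → 145 → 42 → 20 → 4 → 16 → 37 → 58 → 89  — repeats 89 (not happy)
6791: 6791 → 167 → 86 → 100 → 1  — reaches 1 (happy)
353: 353 → 43 → 25 → 29 → 85 → 89 → 145 → 42 → 20 → 4 → 16 → 37 → 58 → 89  — repeats 89 (not happy)

6791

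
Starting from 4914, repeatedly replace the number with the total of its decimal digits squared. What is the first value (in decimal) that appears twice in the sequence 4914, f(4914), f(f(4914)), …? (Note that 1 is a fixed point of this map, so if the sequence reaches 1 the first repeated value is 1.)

4914 → 4² + 9² + 1² + 4² = 16 + 81 + 1 + 16 = 114
114 → 1² + 1² + 4² = 1 + 1 + 16 = 18
18 → 1² + 8² = 1 + 64 = 65
65 → 6² + 5² = 36 + 25 = 61
61 → 6² + 1² = 36 + 1 = 37
37 → 3² + 7² = 9 + 49 = 58
58 → 5² + 8² = 25 + 64 = 89
89 → 8² + 9² = 64 + 81 = 145
145 → 1² + 4² + 5² = 1 + 16 + 25 = 42
42 → 4² + 2² = 16 + 4 = 20
20 → 2² + 0² = 4 + 0 = 4
4 → 4² = 16
16 → 1² + 6² = 1 + 36 = 37  — 37 already appeared earlier.

37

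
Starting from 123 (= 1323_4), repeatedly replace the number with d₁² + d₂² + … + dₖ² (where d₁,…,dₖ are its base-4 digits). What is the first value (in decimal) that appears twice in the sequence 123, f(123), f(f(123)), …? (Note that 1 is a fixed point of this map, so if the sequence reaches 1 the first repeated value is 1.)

1

123 = (1,3,2,3)_4 → 1² + 3² + 2² + 3² = 23
23 = (1,1,3)_4 → 1² + 1² + 3² = 11
11 = (2,3)_4 → 2² + 3² = 13
13 = (3,1)_4 → 3² + 1² = 10
10 = (2,2)_4 → 2² + 2² = 8
8 = (2,0)_4 → 2² + 0² = 4
4 = (1,0)_4 → 1² + 0² = 1  — reached the fixed point 1.
1 → 1, so 1 is the first repeated value.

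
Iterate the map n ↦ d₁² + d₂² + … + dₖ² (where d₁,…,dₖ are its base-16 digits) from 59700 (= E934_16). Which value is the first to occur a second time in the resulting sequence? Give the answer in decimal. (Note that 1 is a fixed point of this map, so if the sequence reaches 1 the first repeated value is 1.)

59700 = (14,9,3,4)_16 → 14² + 9² + 3² + 4² = 196 + 81 + 9 + 16 = 302
302 = (1,2,14)_16 → 1² + 2² + 14² = 1 + 4 + 196 = 201
201 = (12,9)_16 → 12² + 9² = 144 + 81 = 225
225 = (14,1)_16 → 14² + 1² = 196 + 1 = 197
197 = (12,5)_16 → 12² + 5² = 144 + 25 = 169
169 = (10,9)_16 → 10² + 9² = 100 + 81 = 181
181 = (11,5)_16 → 11² + 5² = 121 + 25 = 146
146 = (9,2)_16 → 9² + 2² = 81 + 4 = 85
85 = (5,5)_16 → 5² + 5² = 25 + 25 = 50
50 = (3,2)_16 → 3² + 2² = 9 + 4 = 13
13 = (13)_16 → 13² = 169  — 169 already appeared earlier.

169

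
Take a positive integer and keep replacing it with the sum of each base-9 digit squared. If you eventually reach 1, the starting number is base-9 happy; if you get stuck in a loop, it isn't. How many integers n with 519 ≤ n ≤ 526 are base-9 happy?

1

519: 519 → 81 → 1  — base-9 happy
520: 520 → 94 → 18 → 4 → 16 → 50 → 50  — not base-9 happy
521: 521 → 109 → 11 → 5 → 25 → 53 → 89 → 65 → 53  — not base-9 happy
522: 522 → 52 → 74 → 68 → 74  — not base-9 happy
523: 523 → 53 → 89 → 65 → 53  — not base-9 happy
524: 524 → 56 → 40 → 32 → 34 → 58 → 52 → 74 → 68 → 74  — not base-9 happy
525: 525 → 61 → 85 → 17 → 65 → 53 → 89 → 65  — not base-9 happy
526: 526 → 68 → 74 → 68  — not base-9 happy
base-9 happy: 519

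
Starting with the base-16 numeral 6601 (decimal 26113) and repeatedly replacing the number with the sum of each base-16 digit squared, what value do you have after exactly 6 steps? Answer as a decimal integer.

26113 = (6,6,0,1)_16 → 73
73 = (4,9)_16 → 97
97 = (6,1)_16 → 37
37 = (2,5)_16 → 29
29 = (1,13)_16 → 170
170 = (10,10)_16 → 200

200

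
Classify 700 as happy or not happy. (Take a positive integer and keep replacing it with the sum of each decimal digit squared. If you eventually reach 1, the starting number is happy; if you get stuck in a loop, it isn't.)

happy

700 → 7² + 0² + 0² = 49 + 0 + 0 = 49
49 → 4² + 9² = 16 + 81 = 97
97 → 9² + 7² = 81 + 49 = 130
130 → 1² + 3² + 0² = 1 + 9 + 0 = 10
10 → 1² + 0² = 1 + 0 = 1  — reached 1.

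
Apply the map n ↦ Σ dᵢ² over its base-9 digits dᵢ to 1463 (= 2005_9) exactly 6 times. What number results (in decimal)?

1463 = (2,0,0,5)_9 → 2² + 0² + 0² + 5² = 29
29 = (3,2)_9 → 3² + 2² = 13
13 = (1,4)_9 → 1² + 4² = 17
17 = (1,8)_9 → 1² + 8² = 65
65 = (7,2)_9 → 7² + 2² = 53
53 = (5,8)_9 → 5² + 8² = 89

89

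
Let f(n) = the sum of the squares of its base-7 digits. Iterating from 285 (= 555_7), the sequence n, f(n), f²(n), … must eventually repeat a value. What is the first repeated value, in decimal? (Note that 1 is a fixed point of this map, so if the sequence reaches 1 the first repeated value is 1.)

285 = (5,5,5)_7 → 5² + 5² + 5² = 25 + 25 + 25 = 75
75 = (1,3,5)_7 → 1² + 3² + 5² = 1 + 9 + 25 = 35
35 = (5,0)_7 → 5² + 0² = 25 + 0 = 25
25 = (3,4)_7 → 3² + 4² = 9 + 16 = 25  — 25 already appeared earlier.

25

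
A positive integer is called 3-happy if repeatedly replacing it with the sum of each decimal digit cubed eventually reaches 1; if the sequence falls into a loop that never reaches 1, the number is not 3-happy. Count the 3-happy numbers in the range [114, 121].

114: 114 → 66 → 432 → 99 → 1458 → 702 → 351 → 153 → 153  (repeats 153)
115: 115 → 127 → 352 → 160 → 217 → 352  (repeats 352)
116: 116 → 218 → 521 → 134 → 92 → 737 → 713 → 371 → 371  (repeats 371)
117: 117 → 345 → 216 → 225 → 141 → 66 → 432 → 99 → 1458 → 702 → 351 → 153 → 153  (repeats 153)
118: 118 → 514 → 190 → 730 → 370 → 370  (repeats 370)
119: 119 → 731 → 371 → 371  (repeats 371)
120: 120 → 9 → 729 → 1080 → 513 → 153 → 153  (repeats 153)
121: 121 → 10 → 1  (reaches 1)
3-happy: 121

1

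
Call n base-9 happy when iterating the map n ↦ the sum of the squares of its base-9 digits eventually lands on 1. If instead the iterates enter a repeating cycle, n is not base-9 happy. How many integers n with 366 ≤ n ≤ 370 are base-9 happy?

366: 366 → 68 → 74 → 68  (repeats 68)
367: 367 → 81 → 1  (reaches 1)
368: 368 → 96 → 38 → 20 → 8 → 64 → 50 → 50  (repeats 50)
369: 369 → 41 → 41  (repeats 41)
370: 370 → 42 → 52 → 74 → 68 → 74  (repeats 74)
base-9 happy: 367

1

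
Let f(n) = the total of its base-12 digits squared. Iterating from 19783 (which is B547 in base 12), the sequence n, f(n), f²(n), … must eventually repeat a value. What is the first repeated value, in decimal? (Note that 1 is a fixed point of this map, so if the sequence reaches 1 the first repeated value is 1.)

50

19783 = (11,5,4,7)_12 → 11² + 5² + 4² + 7² = 211
211 = (1,5,7)_12 → 1² + 5² + 7² = 75
75 = (6,3)_12 → 6² + 3² = 45
45 = (3,9)_12 → 3² + 9² = 90
90 = (7,6)_12 → 7² + 6² = 85
85 = (7,1)_12 → 7² + 1² = 50
50 = (4,2)_12 → 4² + 2² = 20
20 = (1,8)_12 → 1² + 8² = 65
65 = (5,5)_12 → 5² + 5² = 50  — 50 already appeared earlier.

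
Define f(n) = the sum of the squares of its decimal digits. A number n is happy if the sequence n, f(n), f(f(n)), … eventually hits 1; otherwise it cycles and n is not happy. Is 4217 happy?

4217 → 4² + 2² + 1² + 7² = 70
70 → 7² + 0² = 49
49 → 4² + 9² = 97
97 → 9² + 7² = 130
130 → 1² + 3² + 0² = 10
10 → 1² + 0² = 1  — reached 1.

happy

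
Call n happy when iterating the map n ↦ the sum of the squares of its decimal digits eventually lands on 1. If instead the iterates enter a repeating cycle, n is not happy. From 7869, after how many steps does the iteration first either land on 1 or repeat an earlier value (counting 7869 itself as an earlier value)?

7869 → 7² + 8² + 6² + 9² = 49 + 64 + 36 + 81 = 230
230 → 2² + 3² + 0² = 4 + 9 + 0 = 13
13 → 1² + 3² = 1 + 9 = 10
10 → 1² + 0² = 1 + 0 = 1  — reached 1.
That took 4 steps.

4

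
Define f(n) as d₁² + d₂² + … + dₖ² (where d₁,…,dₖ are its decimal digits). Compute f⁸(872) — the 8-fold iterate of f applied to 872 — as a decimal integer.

872 → 8² + 7² + 2² = 64 + 49 + 4 = 117
117 → 1² + 1² + 7² = 1 + 1 + 49 = 51
51 → 5² + 1² = 25 + 1 = 26
26 → 2² + 6² = 4 + 36 = 40
40 → 4² + 0² = 16 + 0 = 16
16 → 1² + 6² = 1 + 36 = 37
37 → 3² + 7² = 9 + 49 = 58
58 → 5² + 8² = 25 + 64 = 89

89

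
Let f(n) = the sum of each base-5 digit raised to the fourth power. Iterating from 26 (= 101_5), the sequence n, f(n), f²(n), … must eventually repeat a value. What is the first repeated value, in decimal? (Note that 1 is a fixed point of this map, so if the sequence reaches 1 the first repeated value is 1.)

528

26 = (1,0,1)_5 → 1⁴ + 0⁴ + 1⁴ = 2
2 = (2)_5 → 2⁴ = 16
16 = (3,1)_5 → 3⁴ + 1⁴ = 82
82 = (3,1,2)_5 → 3⁴ + 1⁴ + 2⁴ = 98
98 = (3,4,3)_5 → 3⁴ + 4⁴ + 3⁴ = 418
418 = (3,1,3,3)_5 → 3⁴ + 1⁴ + 3⁴ + 3⁴ = 244
244 = (1,4,3,4)_5 → 1⁴ + 4⁴ + 3⁴ + 4⁴ = 594
594 = (4,3,3,4)_5 → 4⁴ + 3⁴ + 3⁴ + 4⁴ = 674
674 = (1,0,1,4,4)_5 → 1⁴ + 0⁴ + 1⁴ + 4⁴ + 4⁴ = 514
514 = (4,0,2,4)_5 → 4⁴ + 0⁴ + 2⁴ + 4⁴ = 528
528 = (4,1,0,3)_5 → 4⁴ + 1⁴ + 0⁴ + 3⁴ = 338
338 = (2,3,2,3)_5 → 2⁴ + 3⁴ + 2⁴ + 3⁴ = 194
194 = (1,2,3,4)_5 → 1⁴ + 2⁴ + 3⁴ + 4⁴ = 354
354 = (2,4,0,4)_5 → 2⁴ + 4⁴ + 0⁴ + 4⁴ = 528  — 528 already appeared earlier.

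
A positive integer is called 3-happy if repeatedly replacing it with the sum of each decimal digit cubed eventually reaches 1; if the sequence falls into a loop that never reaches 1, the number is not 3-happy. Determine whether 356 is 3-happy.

356 → 368
368 → 755
755 → 593
593 → 881
881 → 1025
1025 → 134
134 → 92
92 → 737
737 → 713
713 → 371
371 → 371  — 371 already seen; the sequence cycles without reaching 1.

not 3-happy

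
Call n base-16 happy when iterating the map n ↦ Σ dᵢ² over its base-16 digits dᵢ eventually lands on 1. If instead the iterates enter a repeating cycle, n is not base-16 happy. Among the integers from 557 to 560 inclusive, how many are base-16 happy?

2

557: 557 → 177 → 122 → 149 → 106 → 136 → 128 → 64 → 16 → 1  — base-16 happy
558: 558 → 204 → 288 → 5 → 25 → 82 → 29 → 170 → 200 → 208 → 169 → 181 → 146 → 85 → 50 → 13 → 169  — not base-16 happy
559: 559 → 233 → 277 → 27 → 122 → 149 → 106 → 136 → 128 → 64 → 16 → 1  — base-16 happy
560: 560 → 13 → 169 → 181 → 146 → 85 → 50 → 13  — not base-16 happy
base-16 happy: 557, 559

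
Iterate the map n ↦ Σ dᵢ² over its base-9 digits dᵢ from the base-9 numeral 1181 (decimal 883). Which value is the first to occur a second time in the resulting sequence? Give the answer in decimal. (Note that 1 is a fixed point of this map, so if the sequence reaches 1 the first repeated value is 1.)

65

883 = (1,1,8,1)_9 → 1² + 1² + 8² + 1² = 67
67 = (7,4)_9 → 7² + 4² = 65
65 = (7,2)_9 → 7² + 2² = 53
53 = (5,8)_9 → 5² + 8² = 89
89 = (1,0,8)_9 → 1² + 0² + 8² = 65  — 65 already appeared earlier.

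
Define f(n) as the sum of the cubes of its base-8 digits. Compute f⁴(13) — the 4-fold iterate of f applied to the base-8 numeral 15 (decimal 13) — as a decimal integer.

55

13 = (1,5)_8 → 1³ + 5³ = 126
126 = (1,7,6)_8 → 1³ + 7³ + 6³ = 560
560 = (1,0,6,0)_8 → 1³ + 0³ + 6³ + 0³ = 217
217 = (3,3,1)_8 → 3³ + 3³ + 1³ = 55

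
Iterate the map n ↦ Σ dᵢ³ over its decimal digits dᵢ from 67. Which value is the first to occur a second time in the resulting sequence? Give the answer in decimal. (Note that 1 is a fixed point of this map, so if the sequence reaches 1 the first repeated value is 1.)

370

67 → 6³ + 7³ = 559
559 → 5³ + 5³ + 9³ = 979
979 → 9³ + 7³ + 9³ = 1801
1801 → 1³ + 8³ + 0³ + 1³ = 514
514 → 5³ + 1³ + 4³ = 190
190 → 1³ + 9³ + 0³ = 730
730 → 7³ + 3³ + 0³ = 370
370 → 3³ + 7³ + 0³ = 370  — 370 already appeared earlier.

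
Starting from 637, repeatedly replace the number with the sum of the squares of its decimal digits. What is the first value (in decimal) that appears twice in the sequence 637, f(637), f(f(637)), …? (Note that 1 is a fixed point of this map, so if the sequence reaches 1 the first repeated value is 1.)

637 → 94
94 → 97
97 → 130
130 → 10
10 → 1  — reached the fixed point 1.
1 → 1, so 1 is the first repeated value.

1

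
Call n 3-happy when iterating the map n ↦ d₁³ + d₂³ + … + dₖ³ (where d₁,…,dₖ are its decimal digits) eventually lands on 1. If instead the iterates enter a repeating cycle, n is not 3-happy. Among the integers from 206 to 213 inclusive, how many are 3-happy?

1

206: 206 → 224 → 80 → 512 → 134 → 92 → 737 → 713 → 371 → 371  — not 3-happy
207: 207 → 351 → 153 → 153  — not 3-happy
208: 208 → 520 → 133 → 55 → 250 → 133  — not 3-happy
209: 209 → 737 → 713 → 371 → 371  — not 3-happy
210: 210 → 9 → 729 → 1080 → 513 → 153 → 153  — not 3-happy
211: 211 → 10 → 1  — 3-happy
212: 212 → 17 → 344 → 155 → 251 → 134 → 92 → 737 → 713 → 371 → 371  — not 3-happy
213: 213 → 36 → 243 → 99 → 1458 → 702 → 351 → 153 → 153  — not 3-happy
3-happy: 211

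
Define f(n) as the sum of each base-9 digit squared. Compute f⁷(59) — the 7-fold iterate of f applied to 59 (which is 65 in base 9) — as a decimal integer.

65

59 = (6,5)_9 → 6² + 5² = 61
61 = (6,7)_9 → 6² + 7² = 85
85 = (1,0,4)_9 → 1² + 0² + 4² = 17
17 = (1,8)_9 → 1² + 8² = 65
65 = (7,2)_9 → 7² + 2² = 53
53 = (5,8)_9 → 5² + 8² = 89
89 = (1,0,8)_9 → 1² + 0² + 8² = 65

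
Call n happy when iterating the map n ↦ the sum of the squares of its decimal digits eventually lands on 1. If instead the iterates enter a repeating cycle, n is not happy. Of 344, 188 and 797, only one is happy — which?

188

344: 344 → 41 → 17 → 50 → 25 → 29 → 85 → 89 → 145 → 42 → 20 → 4 → 16 → 37 → 58 → 89  — repeats 89 (not happy)
188: 188 → 129 → 86 → 100 → 1  — reaches 1 (happy)
797: 797 → 179 → 131 → 11 → 2 → 4 → 16 → 37 → 58 → 89 → 145 → 42 → 20 → 4  — repeats 4 (not happy)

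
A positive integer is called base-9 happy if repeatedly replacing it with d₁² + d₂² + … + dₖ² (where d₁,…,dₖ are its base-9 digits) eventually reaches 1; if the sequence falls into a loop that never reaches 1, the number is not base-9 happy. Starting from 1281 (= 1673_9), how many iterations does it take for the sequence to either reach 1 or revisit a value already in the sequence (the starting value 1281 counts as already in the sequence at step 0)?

4

1281 = (1,6,7,3)_9 → 1² + 6² + 7² + 3² = 1 + 36 + 49 + 9 = 95
95 = (1,1,5)_9 → 1² + 1² + 5² = 1 + 1 + 25 = 27
27 = (3,0)_9 → 3² + 0² = 9 + 0 = 9
9 = (1,0)_9 → 1² + 0² = 1 + 0 = 1  — reached 1.
That took 4 steps.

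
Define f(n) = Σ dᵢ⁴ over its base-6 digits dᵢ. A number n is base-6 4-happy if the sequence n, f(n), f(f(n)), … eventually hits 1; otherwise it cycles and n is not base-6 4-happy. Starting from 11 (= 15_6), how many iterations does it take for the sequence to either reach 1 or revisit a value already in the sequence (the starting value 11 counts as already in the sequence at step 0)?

12

11 = (1,5)_6 → 1⁴ + 5⁴ = 1 + 625 = 626
626 = (2,5,2,2)_6 → 2⁴ + 5⁴ + 2⁴ + 2⁴ = 16 + 625 + 16 + 16 = 673
673 = (3,0,4,1)_6 → 3⁴ + 0⁴ + 4⁴ + 1⁴ = 81 + 0 + 256 + 1 = 338
338 = (1,3,2,2)_6 → 1⁴ + 3⁴ + 2⁴ + 2⁴ = 1 + 81 + 16 + 16 = 114
114 = (3,1,0)_6 → 3⁴ + 1⁴ + 0⁴ = 81 + 1 + 0 = 82
82 = (2,1,4)_6 → 2⁴ + 1⁴ + 4⁴ = 16 + 1 + 256 = 273
273 = (1,1,3,3)_6 → 1⁴ + 1⁴ + 3⁴ + 3⁴ = 1 + 1 + 81 + 81 = 164
164 = (4,3,2)_6 → 4⁴ + 3⁴ + 2⁴ = 256 + 81 + 16 = 353
353 = (1,3,4,5)_6 → 1⁴ + 3⁴ + 4⁴ + 5⁴ = 1 + 81 + 256 + 625 = 963
963 = (4,2,4,3)_6 → 4⁴ + 2⁴ + 4⁴ + 3⁴ = 256 + 16 + 256 + 81 = 609
609 = (2,4,5,3)_6 → 2⁴ + 4⁴ + 5⁴ + 3⁴ = 16 + 256 + 625 + 81 = 978
978 = (4,3,1,0)_6 → 4⁴ + 3⁴ + 1⁴ + 0⁴ = 256 + 81 + 1 + 0 = 338  — 338 repeats.
That took 12 steps.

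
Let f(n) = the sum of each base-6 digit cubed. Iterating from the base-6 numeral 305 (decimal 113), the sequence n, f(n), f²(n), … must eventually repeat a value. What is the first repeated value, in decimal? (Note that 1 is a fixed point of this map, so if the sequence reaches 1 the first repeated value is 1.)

113 = (3,0,5)_6 → 3³ + 0³ + 5³ = 152
152 = (4,1,2)_6 → 4³ + 1³ + 2³ = 73
73 = (2,0,1)_6 → 2³ + 0³ + 1³ = 9
9 = (1,3)_6 → 1³ + 3³ = 28
28 = (4,4)_6 → 4³ + 4³ = 128
128 = (3,3,2)_6 → 3³ + 3³ + 2³ = 62
62 = (1,4,2)_6 → 1³ + 4³ + 2³ = 73  — 73 already appeared earlier.

73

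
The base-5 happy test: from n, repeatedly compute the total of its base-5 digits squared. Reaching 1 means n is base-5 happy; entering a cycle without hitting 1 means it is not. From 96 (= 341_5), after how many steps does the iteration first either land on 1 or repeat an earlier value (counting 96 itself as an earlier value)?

6

96 = (3,4,1)_5 → 26
26 = (1,0,1)_5 → 2
2 = (2)_5 → 4
4 = (4)_5 → 16
16 = (3,1)_5 → 10
10 = (2,0)_5 → 4  — 4 repeats.
That took 6 steps.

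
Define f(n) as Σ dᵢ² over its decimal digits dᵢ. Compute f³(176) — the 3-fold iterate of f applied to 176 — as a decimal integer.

1

176 → 1² + 7² + 6² = 1 + 49 + 36 = 86
86 → 8² + 6² = 64 + 36 = 100
100 → 1² + 0² + 0² = 1 + 0 + 0 = 1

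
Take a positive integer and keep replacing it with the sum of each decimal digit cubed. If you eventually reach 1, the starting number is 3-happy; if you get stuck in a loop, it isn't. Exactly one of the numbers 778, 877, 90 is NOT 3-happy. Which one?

778: 778 → 1198 → 1243 → 100 → 1  — reaches 1 (3-happy)
877: 877 → 1198 → 1243 → 100 → 1  — reaches 1 (3-happy)
90: 90 → 729 → 1080 → 513 → 153 → 153  — repeats 153 (not 3-happy)

90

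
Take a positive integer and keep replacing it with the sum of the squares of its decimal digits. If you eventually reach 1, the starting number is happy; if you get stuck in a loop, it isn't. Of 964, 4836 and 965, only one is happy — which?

964: 964 → 133 → 19 → 82 → 68 → 100 → 1  — reaches 1 (happy)
4836: 4836 → 125 → 30 → 9 → 81 → 65 → 61 → 37 → 58 → 89 → 145 → 42 → 20 → 4 → 16 → 37  — repeats 37 (not happy)
965: 965 → 142 → 21 → 5 → 25 → 29 → 85 → 89 → 145 → 42 → 20 → 4 → 16 → 37 → 58 → 89  — repeats 89 (not happy)

964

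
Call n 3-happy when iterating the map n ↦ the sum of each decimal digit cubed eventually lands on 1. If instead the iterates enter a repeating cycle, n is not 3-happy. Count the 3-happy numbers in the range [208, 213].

208: 208 → 520 → 133 → 55 → 250 → 133  — not 3-happy
209: 209 → 737 → 713 → 371 → 371  — not 3-happy
210: 210 → 9 → 729 → 1080 → 513 → 153 → 153  — not 3-happy
211: 211 → 10 → 1  — 3-happy
212: 212 → 17 → 344 → 155 → 251 → 134 → 92 → 737 → 713 → 371 → 371  — not 3-happy
213: 213 → 36 → 243 → 99 → 1458 → 702 → 351 → 153 → 153  — not 3-happy
3-happy: 211

1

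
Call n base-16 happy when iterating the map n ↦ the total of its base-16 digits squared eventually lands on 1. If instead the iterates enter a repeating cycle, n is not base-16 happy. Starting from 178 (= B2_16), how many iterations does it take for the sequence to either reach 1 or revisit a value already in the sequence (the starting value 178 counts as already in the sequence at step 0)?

13

178 = (11,2)_16 → 11² + 2² = 125
125 = (7,13)_16 → 7² + 13² = 218
218 = (13,10)_16 → 13² + 10² = 269
269 = (1,0,13)_16 → 1² + 0² + 13² = 170
170 = (10,10)_16 → 10² + 10² = 200
200 = (12,8)_16 → 12² + 8² = 208
208 = (13,0)_16 → 13² + 0² = 169
169 = (10,9)_16 → 10² + 9² = 181
181 = (11,5)_16 → 11² + 5² = 146
146 = (9,2)_16 → 9² + 2² = 85
85 = (5,5)_16 → 5² + 5² = 50
50 = (3,2)_16 → 3² + 2² = 13
13 = (13)_16 → 13² = 169  — 169 repeats.
That took 13 steps.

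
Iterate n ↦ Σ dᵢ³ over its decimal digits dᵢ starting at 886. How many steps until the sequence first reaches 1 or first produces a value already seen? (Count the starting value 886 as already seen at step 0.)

886 → 1240
1240 → 73
73 → 370
370 → 370  — 370 repeats.
That took 4 steps.

4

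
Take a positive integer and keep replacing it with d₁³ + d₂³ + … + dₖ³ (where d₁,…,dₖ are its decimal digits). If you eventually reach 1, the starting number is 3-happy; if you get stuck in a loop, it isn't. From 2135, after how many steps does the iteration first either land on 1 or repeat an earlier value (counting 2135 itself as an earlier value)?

2135 → 161
161 → 218
218 → 521
521 → 134
134 → 92
92 → 737
737 → 713
713 → 371
371 → 371  — 371 repeats.
That took 9 steps.

9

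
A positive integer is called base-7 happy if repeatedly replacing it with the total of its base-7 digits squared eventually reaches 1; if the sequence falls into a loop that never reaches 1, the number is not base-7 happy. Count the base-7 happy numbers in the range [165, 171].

1

165: 165 → 29 → 17 → 13 → 37 → 29  (repeats 29)
166: 166 → 38 → 34 → 52 → 10 → 10  (repeats 10)
167: 167 → 49 → 1  (reaches 1)
168: 168 → 18 → 20 → 40 → 50 → 2 → 4 → 16 → 8 → 2  (repeats 2)
169: 169 → 19 → 29 → 17 → 13 → 37 → 29  (repeats 29)
170: 170 → 22 → 10 → 10  (repeats 10)
171: 171 → 27 → 45 → 45  (repeats 45)
base-7 happy: 167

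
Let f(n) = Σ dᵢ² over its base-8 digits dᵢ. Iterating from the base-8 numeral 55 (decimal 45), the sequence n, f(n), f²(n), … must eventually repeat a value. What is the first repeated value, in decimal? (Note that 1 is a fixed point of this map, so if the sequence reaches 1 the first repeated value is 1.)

45 = (5,5)_8 → 5² + 5² = 50
50 = (6,2)_8 → 6² + 2² = 40
40 = (5,0)_8 → 5² + 0² = 25
25 = (3,1)_8 → 3² + 1² = 10
10 = (1,2)_8 → 1² + 2² = 5
5 = (5)_8 → 5² = 25  — 25 already appeared earlier.

25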